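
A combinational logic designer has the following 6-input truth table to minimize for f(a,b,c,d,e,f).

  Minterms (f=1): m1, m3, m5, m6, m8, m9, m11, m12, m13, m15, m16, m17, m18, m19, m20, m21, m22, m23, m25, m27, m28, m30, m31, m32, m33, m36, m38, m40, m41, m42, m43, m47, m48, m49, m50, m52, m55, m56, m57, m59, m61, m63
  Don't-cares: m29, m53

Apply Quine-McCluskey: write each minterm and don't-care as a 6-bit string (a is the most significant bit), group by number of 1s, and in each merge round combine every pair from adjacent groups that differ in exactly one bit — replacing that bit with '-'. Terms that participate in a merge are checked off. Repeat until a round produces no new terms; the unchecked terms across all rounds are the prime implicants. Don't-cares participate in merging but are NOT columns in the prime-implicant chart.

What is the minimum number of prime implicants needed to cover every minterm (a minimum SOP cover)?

size-2^0 implicants → 000001(✓)  000011(✓)  000101(✓)  000110(✓)  001000(✓)  001001(✓)  001011(✓)  001100(✓)  001101(✓)  001111(✓)  010000(✓)  010001(✓)  010010(✓)  010011(✓)  010100(✓)  010101(✓)  010110(✓)  010111(✓)  011001(✓)  011011(✓)  011100(✓)  011101(✓)  011110(✓)  011111(✓)  100000(✓)  100001(✓)  100100(✓)  100110(✓)  101000(✓)  101001(✓)  101010(✓)  101011(✓)  101111(✓)  110000(✓)  110001(✓)  110010(✓)  110100(✓)  110101(✓)  110111(✓)  111000(✓)  111001(✓)  111011(✓)  111101(✓)  111111(✓)
size-2^1 implicants → -00001(✓)  -00110  -01000(✓)  -01001(✓)  -01011(✓)  -01111(✓)  -10000(✓)  -10001(✓)  -10010(✓)  -10100(✓)  -10101(✓)  -10111(✓)  -11001(✓)  -11011(✓)  -11101(✓)  -11111(✓)  0-0001(✓)  0-0011(✓)  0-0101(✓)  0-0110  0-1001(✓)  0-1011(✓)  0-1100(✓)  0-1101(✓)  0-1111(✓)  00-001(✓)  00-011(✓)  00-101(✓)  000-01(✓)  0000-1(✓)  001-00(✓)  001-01(✓)  001-11(✓)  0010-1(✓)  00100-(✓)  0011-1(✓)  00110-(✓)  01-001(✓)  01-011(✓)  01-100(✓)  01-101(✓)  01-110(✓)  01-111(✓)  010-00(✓)  010-01(✓)  010-10(✓)  010-11(✓)  0100-0(✓)  0100-1(✓)  01000-(✓)  01001-(✓)  0101-0(✓)  0101-1(✓)  01010-(✓)  01011-(✓)  011-01(✓)  011-11(✓)  0110-1(✓)  0111-0(✓)  0111-1(✓)  01110-(✓)  01111-(✓)  1-0000(✓)  1-0001(✓)  1-0100(✓)  1-1000(✓)  1-1001(✓)  1-1011(✓)  1-1111(✓)  10-000(✓)  10-001(✓)  100-00(✓)  10000-(✓)  1001-0  101-11(✓)  1010-0(✓)  1010-1(✓)  10100-(✓)  10101-(✓)  11-000(✓)  11-001(✓)  11-101(✓)  11-111(✓)  110-00(✓)  110-01(✓)  1100-0(✓)  11000-(✓)  1101-1(✓)  11010-(✓)  111-01(✓)  111-11(✓)  1110-1(✓)  11100-(✓)  1111-1(✓)
size-2^2 implicants → --0001(✓)  --1001(✓)  --1011(✓)  --1111(✓)  -0-001(✓)  -01-11(✓)  -010-1(✓)  -0100-  -1-001(✓)  -1-101(✓)  -1-111(✓)  -10-00(✓)  -10-01(✓)  -100-0  -1000-(✓)  -101-1(✓)  -1010-(✓)  -11-01(✓)  -11-11(✓)  -110-1(✓)  -111-1(✓)  0--001(✓)  0--011(✓)  0--101(✓)  0-0-01(✓)  0-00-1(✓)  0-1-01(✓)  0-1-11(✓)  0-10-1(✓)  0-11-1(✓)  0-110-  00--01(✓)  00-0-1(✓)  001--1(✓)  001-0-  01--01(✓)  01--11(✓)  01-0-1(✓)  01-1-0(✓)  01-1-1(✓)  01-10-(✓)  01-11-(✓)  010--0(✓)  010--1(✓)  010-0-(✓)  010-1-(✓)  0100--(✓)  0101--(✓)  011--1(✓)  0111--(✓)  1--000(✓)  1--001(✓)  1-0-00  1-000-(✓)  1-1-11(✓)  1-10-1(✓)  1-100-(✓)  10-00-(✓)  1010--  11--01(✓)  11-00-(✓)  11-1-1(✓)  110-0-(✓)  111--1(✓)
size-2^3 implicants → ---001  --1-11  --10-1  -1--01  -1-1-1  -10-0-  -11--1  0---01  0--0-1  0-1--1  01---1  01-1--  010---  1--00-
Unchecked terms (primes): ---001, --1-11, --10-1, -00110, -0100-, -1--01, -1-1-1, -10-0-, -100-0, -11--1, 0---01, 0--0-1, 0-0110, 0-1--1, 0-110-, 001-0-, 01---1, 01-1--, 010---, 1--00-, 1-0-00, 1001-0, 1010--
Minterm coverage:
  m1 ⊆ ---001,0---01,0--0-1
  m3 ⊆ 0--0-1 [E]
  m5 ⊆ 0---01 [E]
  m6 ⊆ -00110,0-0110
  m8 ⊆ -0100-,001-0-
  m9 ⊆ ---001,--10-1,-0100-,0---01,0--0-1,0-1--1,001-0-
  m11 ⊆ --1-11,--10-1,0--0-1,0-1--1
  m12 ⊆ 0-110-,001-0-
  m13 ⊆ 0---01,0-1--1,0-110-,001-0-
  m15 ⊆ --1-11,0-1--1
  m16 ⊆ -10-0-,-100-0,010---
  m17 ⊆ ---001,-1--01,-10-0-,0---01,0--0-1,01---1,010---
  m18 ⊆ -100-0,010---
  m19 ⊆ 0--0-1,01---1,010---
  m20 ⊆ -10-0-,01-1--,010---
  m21 ⊆ -1--01,-1-1-1,-10-0-,0---01,01---1,01-1--,010---
  m22 ⊆ 0-0110,01-1--,010---
  m23 ⊆ -1-1-1,01---1,01-1--,010---
  m25 ⊆ ---001,--10-1,-1--01,-11--1,0---01,0--0-1,0-1--1,01---1
  m27 ⊆ --1-11,--10-1,-11--1,0--0-1,0-1--1,01---1
  m28 ⊆ 0-110-,01-1--
  m30 ⊆ 01-1-- [E]
  m31 ⊆ --1-11,-1-1-1,-11--1,0-1--1,01---1,01-1--
  m32 ⊆ 1--00-,1-0-00
  m33 ⊆ ---001,1--00-
  m36 ⊆ 1-0-00,1001-0
  m38 ⊆ -00110,1001-0
  m40 ⊆ -0100-,1--00-,1010--
  m41 ⊆ ---001,--10-1,-0100-,1--00-,1010--
  m42 ⊆ 1010-- [E]
  m43 ⊆ --1-11,--10-1,1010--
  m47 ⊆ --1-11 [E]
  m48 ⊆ -10-0-,-100-0,1--00-,1-0-00
  m49 ⊆ ---001,-1--01,-10-0-,1--00-
  m50 ⊆ -100-0 [E]
  m52 ⊆ -10-0-,1-0-00
  m55 ⊆ -1-1-1 [E]
  m56 ⊆ 1--00- [E]
  m57 ⊆ ---001,--10-1,-1--01,-11--1,1--00-
  m59 ⊆ --1-11,--10-1,-11--1
  m61 ⊆ -1--01,-1-1-1,-11--1
  m63 ⊆ --1-11,-1-1-1,-11--1
E = {--1-11, -1-1-1, -100-0, 0---01, 0--0-1, 01-1--, 1--00-, 1010--}
Petrick residual → -00110, 001-0-, 1-0-00
Cover = cef + b'c'def' + bdf + bc'd'f' + a'e'f + a'd'f + a'b'ce' + a'bd + ad'e' + ac'e'f' + ab'cd'  |cover|=11

11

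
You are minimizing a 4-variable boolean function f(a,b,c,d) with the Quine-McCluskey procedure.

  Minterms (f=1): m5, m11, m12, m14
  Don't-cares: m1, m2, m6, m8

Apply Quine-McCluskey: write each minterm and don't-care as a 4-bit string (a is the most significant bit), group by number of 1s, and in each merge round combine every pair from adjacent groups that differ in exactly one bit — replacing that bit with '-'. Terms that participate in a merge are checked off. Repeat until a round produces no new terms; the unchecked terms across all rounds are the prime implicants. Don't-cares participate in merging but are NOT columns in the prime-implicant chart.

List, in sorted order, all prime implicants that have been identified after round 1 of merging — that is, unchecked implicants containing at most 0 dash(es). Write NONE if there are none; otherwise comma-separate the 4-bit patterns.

[col 0] 0001*, 0010*, 0101*, 0110*, 1000*, 1011, 1100*, 1110*
[col 1] -110, 0-01, 0-10, 1-00, 11-0
Prime implicants: -110, 0-01, 0-10, 1-00, 1011, 11-0

1011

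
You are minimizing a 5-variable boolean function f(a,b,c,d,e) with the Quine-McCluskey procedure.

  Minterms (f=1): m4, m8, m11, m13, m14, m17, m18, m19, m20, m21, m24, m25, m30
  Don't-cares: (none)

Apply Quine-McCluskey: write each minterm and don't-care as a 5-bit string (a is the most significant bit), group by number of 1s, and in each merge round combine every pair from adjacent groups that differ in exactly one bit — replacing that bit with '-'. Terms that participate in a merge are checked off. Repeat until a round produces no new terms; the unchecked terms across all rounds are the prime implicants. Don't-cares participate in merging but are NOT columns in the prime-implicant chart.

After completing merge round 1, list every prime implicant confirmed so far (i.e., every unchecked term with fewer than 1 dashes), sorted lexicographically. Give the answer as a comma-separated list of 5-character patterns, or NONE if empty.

01011, 01101

size-2^0 implicants → 00100(✓)  01000(✓)  01011  01101  01110(✓)  10001(✓)  10010(✓)  10011(✓)  10100(✓)  10101(✓)  11000(✓)  11001(✓)  11110(✓)
size-2^1 implicants → -0100  -1000  -1110  1-001  10-01  100-1  1001-  1010-  1100-
Unchecked terms (primes): -0100, -1000, -1110, 01011, 01101, 1-001, 10-01, 100-1, 1001-, 1010-, 1100-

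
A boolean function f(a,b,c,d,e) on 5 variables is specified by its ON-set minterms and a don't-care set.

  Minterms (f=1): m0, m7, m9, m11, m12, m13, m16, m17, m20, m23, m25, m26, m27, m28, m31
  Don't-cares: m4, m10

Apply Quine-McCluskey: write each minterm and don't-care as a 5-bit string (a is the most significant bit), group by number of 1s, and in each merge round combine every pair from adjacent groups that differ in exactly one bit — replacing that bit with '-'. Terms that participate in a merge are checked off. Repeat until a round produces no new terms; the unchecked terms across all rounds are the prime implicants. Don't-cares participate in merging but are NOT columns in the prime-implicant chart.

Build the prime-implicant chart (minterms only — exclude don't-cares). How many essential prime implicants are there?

Round 0: 00000✓ 00100✓ 00111✓ 01001✓ 01010✓ 01011✓ 01100✓ 01101✓ 10000✓ 10001✓ 10100✓ 10111✓ 11001✓ 11010✓ 11011✓ 11100✓ 11111✓
Round 1: -0000✓ -0100✓ -0111 -1001✓ -1010✓ -1011✓ -1100✓ 0-100✓ 00-00✓ 01-01 010-1✓ 0101-✓ 0110- 1-001 1-100✓ 1-111 10-00✓ 1000- 11-11 110-1✓ 1101-✓
Round 2: --100 -0-00 -10-1 -101-
PIs = {--100, -0-00, -0111, -10-1, -101-, 01-01, 0110-, 1-001, 1-111, 1000-, 11-11}
Coverage chart:
  m0: -0-00 ←essential
  m7: -0111 ←essential
  m9: -10-1,01-01
  m11: -10-1,-101-
  m12: --100,0110-
  m13: 01-01,0110-
  m16: -0-00,1000-
  m17: 1-001,1000-
  m20: --100,-0-00
  m23: -0111,1-111
  m25: -10-1,1-001
  m26: -101- ←essential
  m27: -10-1,-101-,11-11
  m28: --100 ←essential
  m31: 1-111,11-11
Essential: --100, -0-00, -0111, -101-

4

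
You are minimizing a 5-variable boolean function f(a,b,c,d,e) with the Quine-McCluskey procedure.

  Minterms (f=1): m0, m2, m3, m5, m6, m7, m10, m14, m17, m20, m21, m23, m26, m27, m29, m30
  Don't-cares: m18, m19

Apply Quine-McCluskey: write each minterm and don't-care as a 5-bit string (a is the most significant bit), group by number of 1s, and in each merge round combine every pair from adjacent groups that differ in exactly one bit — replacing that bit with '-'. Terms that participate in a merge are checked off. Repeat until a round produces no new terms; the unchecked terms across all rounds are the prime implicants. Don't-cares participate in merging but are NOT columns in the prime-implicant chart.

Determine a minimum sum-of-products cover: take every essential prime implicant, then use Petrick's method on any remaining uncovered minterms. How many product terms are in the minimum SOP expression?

8

Round 0: 00000✓ 00010✓ 00011✓ 00101✓ 00110✓ 00111✓ 01010✓ 01110✓ 10001✓ 10010✓ 10011✓ 10100✓ 10101✓ 10111✓ 11010✓ 11011✓ 11101✓ 11110✓
Round 1: -0010✓ -0011✓ -0101✓ -0111✓ -1010✓ -1110✓ 0-010✓ 0-110✓ 00-10✓ 00-11✓ 000-0 0001-✓ 001-1✓ 0011-✓ 01-10✓ 1-010✓ 1-011✓ 1-101 10-01✓ 10-11✓ 100-1✓ 1001-✓ 101-1✓ 1010- 11-10✓ 1101-✓
Round 2: --010 -0-11 -001- -01-1 -1-10 0--10 00-1- 1-01- 10--1
PIs = {--010, -0-11, -001-, -01-1, -1-10, 0--10, 00-1-, 000-0, 1-01-, 1-101, 10--1, 1010-}
Coverage chart:
  m0: 000-0 ←essential
  m2: --010,-001-,0--10,00-1-,000-0
  m3: -0-11,-001-,00-1-
  m5: -01-1 ←essential
  m6: 0--10,00-1-
  m7: -0-11,-01-1,00-1-
  m10: --010,-1-10,0--10
  m14: -1-10,0--10
  m17: 10--1 ←essential
  m20: 1010- ←essential
  m21: -01-1,1-101,10--1,1010-
  m23: -0-11,-01-1,10--1
  m26: --010,-1-10,1-01-
  m27: 1-01- ←essential
  m29: 1-101 ←essential
  m30: -1-10 ←essential
Essential: -01-1, -1-10, 000-0, 1-01-, 1-101, 10--1, 1010-
Petrick residual → 00-1-
Min cover (8 terms): b'ce + bde' + a'b'd + a'b'c'e' + ac'd + acd'e + ab'e + ab'cd'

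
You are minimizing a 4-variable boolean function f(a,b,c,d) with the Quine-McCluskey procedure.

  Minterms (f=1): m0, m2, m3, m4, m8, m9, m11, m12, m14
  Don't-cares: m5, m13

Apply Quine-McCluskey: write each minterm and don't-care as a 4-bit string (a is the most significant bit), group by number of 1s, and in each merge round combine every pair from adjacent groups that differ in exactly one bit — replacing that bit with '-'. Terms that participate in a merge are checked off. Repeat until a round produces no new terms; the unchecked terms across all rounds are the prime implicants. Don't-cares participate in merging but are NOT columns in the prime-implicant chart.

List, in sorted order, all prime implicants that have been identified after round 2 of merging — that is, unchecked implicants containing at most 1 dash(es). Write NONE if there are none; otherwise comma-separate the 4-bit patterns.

-011, 00-0, 001-, 10-1, 11-0

[col 0] 0000*, 0010*, 0011*, 0100*, 0101*, 1000*, 1001*, 1011*, 1100*, 1101*, 1110*
[col 1] -000*, -011, -100*, -101*, 0-00*, 00-0, 001-, 010-*, 1-00*, 1-01*, 10-1, 100-*, 11-0, 110-*
[col 2] --00, -10-, 1-0-
Prime implicants: --00, -011, -10-, 00-0, 001-, 1-0-, 10-1, 11-0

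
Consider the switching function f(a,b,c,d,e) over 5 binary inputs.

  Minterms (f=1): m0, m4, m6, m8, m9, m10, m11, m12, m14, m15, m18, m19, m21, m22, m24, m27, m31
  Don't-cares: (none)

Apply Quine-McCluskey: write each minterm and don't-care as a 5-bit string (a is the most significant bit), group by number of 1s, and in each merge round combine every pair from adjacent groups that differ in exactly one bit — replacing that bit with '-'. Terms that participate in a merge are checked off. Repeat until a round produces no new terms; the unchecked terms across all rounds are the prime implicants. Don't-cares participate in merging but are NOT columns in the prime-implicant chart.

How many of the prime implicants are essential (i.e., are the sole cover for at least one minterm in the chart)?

size-2^0 implicants → 00000(✓)  00100(✓)  00110(✓)  01000(✓)  01001(✓)  01010(✓)  01011(✓)  01100(✓)  01110(✓)  01111(✓)  10010(✓)  10011(✓)  10101  10110(✓)  11000(✓)  11011(✓)  11111(✓)
size-2^1 implicants → -0110  -1000  -1011(✓)  -1111(✓)  0-000(✓)  0-100(✓)  0-110(✓)  00-00(✓)  001-0(✓)  01-00(✓)  01-10(✓)  01-11(✓)  010-0(✓)  010-1(✓)  0100-(✓)  0101-(✓)  011-0(✓)  0111-(✓)  1-011  10-10  1001-  11-11(✓)
size-2^2 implicants → -1-11  0--00  0-1-0  01--0  01-1-  010--
Unchecked terms (primes): -0110, -1-11, -1000, 0--00, 0-1-0, 01--0, 01-1-, 010--, 1-011, 10-10, 1001-, 10101
Minterm coverage:
  m0 ⊆ 0--00 [E]
  m4 ⊆ 0--00,0-1-0
  m6 ⊆ -0110,0-1-0
  m8 ⊆ -1000,0--00,01--0,010--
  m9 ⊆ 010-- [E]
  m10 ⊆ 01--0,01-1-,010--
  m11 ⊆ -1-11,01-1-,010--
  m12 ⊆ 0--00,0-1-0,01--0
  m14 ⊆ 0-1-0,01--0,01-1-
  m15 ⊆ -1-11,01-1-
  m18 ⊆ 10-10,1001-
  m19 ⊆ 1-011,1001-
  m21 ⊆ 10101 [E]
  m22 ⊆ -0110,10-10
  m24 ⊆ -1000 [E]
  m27 ⊆ -1-11,1-011
  m31 ⊆ -1-11 [E]
E = {-1-11, -1000, 0--00, 010--, 10101}

5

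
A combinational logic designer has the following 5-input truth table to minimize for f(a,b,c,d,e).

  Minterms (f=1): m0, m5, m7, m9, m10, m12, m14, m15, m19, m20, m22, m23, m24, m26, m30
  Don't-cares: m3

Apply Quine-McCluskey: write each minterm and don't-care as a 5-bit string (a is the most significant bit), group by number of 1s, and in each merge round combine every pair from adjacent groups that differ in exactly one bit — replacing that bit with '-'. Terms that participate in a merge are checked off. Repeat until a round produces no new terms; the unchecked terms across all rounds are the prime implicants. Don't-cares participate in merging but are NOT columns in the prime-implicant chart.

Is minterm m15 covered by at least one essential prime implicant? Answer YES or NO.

size-2^0 implicants → 00000  00011(✓)  00101(✓)  00111(✓)  01001  01010(✓)  01100(✓)  01110(✓)  01111(✓)  10011(✓)  10100(✓)  10110(✓)  10111(✓)  11000(✓)  11010(✓)  11110(✓)
size-2^1 implicants → -0011(✓)  -0111(✓)  -1010(✓)  -1110(✓)  0-111  00-11(✓)  001-1  01-10(✓)  011-0  0111-  1-110  10-11(✓)  101-0  1011-  11-10(✓)  110-0
size-2^2 implicants → -0-11  -1-10
Unchecked terms (primes): -0-11, -1-10, 0-111, 00000, 001-1, 01001, 011-0, 0111-, 1-110, 101-0, 1011-, 110-0
Minterm coverage:
  m0 ⊆ 00000 [E]
  m5 ⊆ 001-1 [E]
  m7 ⊆ -0-11,0-111,001-1
  m9 ⊆ 01001 [E]
  m10 ⊆ -1-10 [E]
  m12 ⊆ 011-0 [E]
  m14 ⊆ -1-10,011-0,0111-
  m15 ⊆ 0-111,0111-
  m19 ⊆ -0-11 [E]
  m20 ⊆ 101-0 [E]
  m22 ⊆ 1-110,101-0,1011-
  m23 ⊆ -0-11,1011-
  m24 ⊆ 110-0 [E]
  m26 ⊆ -1-10,110-0
  m30 ⊆ -1-10,1-110
E = {-0-11, -1-10, 00000, 001-1, 01001, 011-0, 101-0, 110-0}

NO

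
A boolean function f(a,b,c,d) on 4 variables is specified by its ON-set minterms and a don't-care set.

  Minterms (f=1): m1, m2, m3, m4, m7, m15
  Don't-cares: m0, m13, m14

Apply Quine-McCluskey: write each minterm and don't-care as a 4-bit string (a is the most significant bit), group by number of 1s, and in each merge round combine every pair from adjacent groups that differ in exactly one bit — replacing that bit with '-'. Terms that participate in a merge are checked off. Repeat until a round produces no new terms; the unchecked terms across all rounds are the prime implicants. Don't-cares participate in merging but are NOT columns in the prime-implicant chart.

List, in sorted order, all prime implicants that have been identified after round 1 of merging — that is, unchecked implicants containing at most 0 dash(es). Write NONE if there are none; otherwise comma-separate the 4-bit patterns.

Round 0: 0000✓ 0001✓ 0010✓ 0011✓ 0100✓ 0111✓ 1101✓ 1110✓ 1111✓
Round 1: -111 0-00 0-11 00-0✓ 00-1✓ 000-✓ 001-✓ 11-1 111-
Round 2: 00--
PIs = {-111, 0-00, 0-11, 00--, 11-1, 111-}

NONE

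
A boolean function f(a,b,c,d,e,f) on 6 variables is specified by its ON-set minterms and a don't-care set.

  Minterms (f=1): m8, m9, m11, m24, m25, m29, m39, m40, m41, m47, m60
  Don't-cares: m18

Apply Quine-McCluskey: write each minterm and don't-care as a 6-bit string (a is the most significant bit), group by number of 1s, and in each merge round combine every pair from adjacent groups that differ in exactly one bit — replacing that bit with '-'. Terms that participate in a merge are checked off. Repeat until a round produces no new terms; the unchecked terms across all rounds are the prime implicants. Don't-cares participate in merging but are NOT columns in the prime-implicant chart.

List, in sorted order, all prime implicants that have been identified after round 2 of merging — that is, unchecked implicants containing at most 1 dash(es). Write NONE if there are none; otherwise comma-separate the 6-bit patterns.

size-2^0 implicants → 001000(✓)  001001(✓)  001011(✓)  010010  011000(✓)  011001(✓)  011101(✓)  100111(✓)  101000(✓)  101001(✓)  101111(✓)  111100
size-2^1 implicants → -01000(✓)  -01001(✓)  0-1000(✓)  0-1001(✓)  0010-1  00100-(✓)  011-01  01100-(✓)  10-111  10100-(✓)
size-2^2 implicants → -0100-  0-100-
Unchecked terms (primes): -0100-, 0-100-, 0010-1, 010010, 011-01, 10-111, 111100

0010-1, 010010, 011-01, 10-111, 111100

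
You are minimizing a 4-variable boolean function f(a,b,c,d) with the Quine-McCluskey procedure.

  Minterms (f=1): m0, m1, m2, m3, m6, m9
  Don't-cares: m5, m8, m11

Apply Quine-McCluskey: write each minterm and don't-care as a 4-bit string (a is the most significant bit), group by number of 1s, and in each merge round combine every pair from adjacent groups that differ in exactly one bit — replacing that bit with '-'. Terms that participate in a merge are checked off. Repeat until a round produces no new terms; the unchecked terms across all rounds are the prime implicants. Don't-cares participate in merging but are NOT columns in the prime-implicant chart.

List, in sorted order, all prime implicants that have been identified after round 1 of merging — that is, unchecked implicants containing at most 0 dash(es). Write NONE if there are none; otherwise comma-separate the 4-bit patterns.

[col 0] 0000*, 0001*, 0010*, 0011*, 0101*, 0110*, 1000*, 1001*, 1011*
[col 1] -000*, -001*, -011*, 0-01, 0-10, 00-0*, 00-1*, 000-*, 001-*, 10-1*, 100-*
[col 2] -0-1, -00-, 00--
Prime implicants: -0-1, -00-, 0-01, 0-10, 00--

NONE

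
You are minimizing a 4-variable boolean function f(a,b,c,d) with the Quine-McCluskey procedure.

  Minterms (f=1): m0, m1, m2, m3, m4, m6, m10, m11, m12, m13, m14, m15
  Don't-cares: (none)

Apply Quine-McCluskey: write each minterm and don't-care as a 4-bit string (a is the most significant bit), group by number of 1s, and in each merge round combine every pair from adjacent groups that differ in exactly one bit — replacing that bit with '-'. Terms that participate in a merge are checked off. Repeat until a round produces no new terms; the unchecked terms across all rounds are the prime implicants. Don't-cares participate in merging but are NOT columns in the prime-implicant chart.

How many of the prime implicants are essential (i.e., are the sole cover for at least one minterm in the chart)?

size-2^0 implicants → 0000(✓)  0001(✓)  0010(✓)  0011(✓)  0100(✓)  0110(✓)  1010(✓)  1011(✓)  1100(✓)  1101(✓)  1110(✓)  1111(✓)
size-2^1 implicants → -010(✓)  -011(✓)  -100(✓)  -110(✓)  0-00(✓)  0-10(✓)  00-0(✓)  00-1(✓)  000-(✓)  001-(✓)  01-0(✓)  1-10(✓)  1-11(✓)  101-(✓)  11-0(✓)  11-1(✓)  110-(✓)  111-(✓)
size-2^2 implicants → --10  -01-  -1-0  0--0  00--  1-1-  11--
Unchecked terms (primes): --10, -01-, -1-0, 0--0, 00--, 1-1-, 11--
Minterm coverage:
  m0 ⊆ 0--0,00--
  m1 ⊆ 00-- [E]
  m2 ⊆ --10,-01-,0--0,00--
  m3 ⊆ -01-,00--
  m4 ⊆ -1-0,0--0
  m6 ⊆ --10,-1-0,0--0
  m10 ⊆ --10,-01-,1-1-
  m11 ⊆ -01-,1-1-
  m12 ⊆ -1-0,11--
  m13 ⊆ 11-- [E]
  m14 ⊆ --10,-1-0,1-1-,11--
  m15 ⊆ 1-1-,11--
E = {00--, 11--}

2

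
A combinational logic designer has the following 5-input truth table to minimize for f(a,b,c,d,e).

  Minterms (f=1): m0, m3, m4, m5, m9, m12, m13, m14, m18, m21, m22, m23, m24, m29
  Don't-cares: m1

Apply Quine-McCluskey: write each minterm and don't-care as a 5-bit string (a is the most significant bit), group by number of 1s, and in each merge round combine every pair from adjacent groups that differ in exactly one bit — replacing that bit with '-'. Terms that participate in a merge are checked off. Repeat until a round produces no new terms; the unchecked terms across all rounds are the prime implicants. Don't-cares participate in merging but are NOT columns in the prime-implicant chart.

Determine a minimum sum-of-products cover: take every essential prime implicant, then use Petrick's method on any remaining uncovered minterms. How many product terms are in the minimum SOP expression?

8

Round 0: 00000✓ 00001✓ 00011✓ 00100✓ 00101✓ 01001✓ 01100✓ 01101✓ 01110✓ 10010✓ 10101✓ 10110✓ 10111✓ 11000 11101✓
Round 1: -0101✓ -1101✓ 0-001✓ 0-100✓ 0-101✓ 00-00✓ 00-01✓ 000-1 0000-✓ 0010-✓ 01-01✓ 011-0 0110-✓ 1-101✓ 10-10 101-1 1011-
Round 2: --101 0--01 0-10- 00-0-
PIs = {--101, 0--01, 0-10-, 00-0-, 000-1, 011-0, 10-10, 101-1, 1011-, 11000}
Coverage chart:
  m0: 00-0- ←essential
  m3: 000-1 ←essential
  m4: 0-10-,00-0-
  m5: --101,0--01,0-10-,00-0-
  m9: 0--01 ←essential
  m12: 0-10-,011-0
  m13: --101,0--01,0-10-
  m14: 011-0 ←essential
  m18: 10-10 ←essential
  m21: --101,101-1
  m22: 10-10,1011-
  m23: 101-1,1011-
  m24: 11000 ←essential
  m29: --101 ←essential
Essential: --101, 0--01, 00-0-, 000-1, 011-0, 10-10, 11000
Petrick residual → 101-1
Min cover (8 terms): cd'e + a'd'e + a'b'd' + a'b'c'e + a'bce' + ab'de' + ab'ce + abc'd'e'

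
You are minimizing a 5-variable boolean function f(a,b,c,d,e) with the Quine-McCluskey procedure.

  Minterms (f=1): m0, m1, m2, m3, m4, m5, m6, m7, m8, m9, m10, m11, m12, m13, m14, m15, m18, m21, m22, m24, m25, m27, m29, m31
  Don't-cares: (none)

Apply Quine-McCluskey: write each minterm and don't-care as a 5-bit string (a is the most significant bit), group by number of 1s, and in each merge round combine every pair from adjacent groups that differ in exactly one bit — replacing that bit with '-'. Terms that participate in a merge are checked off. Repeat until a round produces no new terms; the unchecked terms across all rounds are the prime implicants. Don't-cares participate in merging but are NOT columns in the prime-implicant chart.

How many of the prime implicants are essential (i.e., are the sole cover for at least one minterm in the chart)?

[col 0] 00000*, 00001*, 00010*, 00011*, 00100*, 00101*, 00110*, 00111*, 01000*, 01001*, 01010*, 01011*, 01100*, 01101*, 01110*, 01111*, 10010*, 10101*, 10110*, 11000*, 11001*, 11011*, 11101*, 11111*
[col 1] -0010*, -0101*, -0110*, -1000*, -1001*, -1011*, -1101*, -1111*, 0-000*, 0-001*, 0-010*, 0-011*, 0-100*, 0-101*, 0-110*, 0-111*, 00-00*, 00-01*, 00-10*, 00-11*, 000-0*, 000-1*, 0000-*, 0001-*, 001-0*, 001-1*, 0010-*, 0011-*, 01-00*, 01-01*, 01-10*, 01-11*, 010-0*, 010-1*, 0100-*, 0101-*, 011-0*, 011-1*, 0110-*, 0111-*, 1-101*, 10-10*, 11-01*, 11-11*, 110-1*, 1100-*, 111-1*
[col 2] --101, -0-10, -1-01*, -1-11*, -10-1*, -100-, -11-1*, 0--00*, 0--01*, 0--10*, 0--11*, 0-0-0*, 0-0-1*, 0-00-*, 0-01-*, 0-1-0*, 0-1-1*, 0-10-*, 0-11-*, 00--0*, 00--1*, 00-0-*, 00-1-*, 000--*, 001--*, 01--0*, 01--1*, 01-0-*, 01-1-*, 010--*, 011--*, 11--1*
[col 3] -1--1, 0---0*, 0---1*, 0--0-*, 0--1-*, 0-0--*, 0-1--*, 00---*, 01---*
[col 4] 0----
Prime implicants: --101, -0-10, -1--1, -100-, 0----
PI chart (minterm → PIs covering it):
  0 | 0----  (sole → essential)
  1 | 0----  (sole → essential)
  2 | -0-10,0----
  3 | 0----  (sole → essential)
  4 | 0----  (sole → essential)
  5 | --101,0----
  6 | -0-10,0----
  7 | 0----  (sole → essential)
  8 | -100-,0----
  9 | -1--1,-100-,0----
  10 | 0----  (sole → essential)
  11 | -1--1,0----
  12 | 0----  (sole → essential)
  13 | --101,-1--1,0----
  14 | 0----  (sole → essential)
  15 | -1--1,0----
  18 | -0-10  (sole → essential)
  21 | --101  (sole → essential)
  22 | -0-10  (sole → essential)
  24 | -100-  (sole → essential)
  25 | -1--1,-100-
  27 | -1--1  (sole → essential)
  29 | --101,-1--1
  31 | -1--1  (sole → essential)
Essential prime implicants: --101, -0-10, -1--1, -100-, 0----

5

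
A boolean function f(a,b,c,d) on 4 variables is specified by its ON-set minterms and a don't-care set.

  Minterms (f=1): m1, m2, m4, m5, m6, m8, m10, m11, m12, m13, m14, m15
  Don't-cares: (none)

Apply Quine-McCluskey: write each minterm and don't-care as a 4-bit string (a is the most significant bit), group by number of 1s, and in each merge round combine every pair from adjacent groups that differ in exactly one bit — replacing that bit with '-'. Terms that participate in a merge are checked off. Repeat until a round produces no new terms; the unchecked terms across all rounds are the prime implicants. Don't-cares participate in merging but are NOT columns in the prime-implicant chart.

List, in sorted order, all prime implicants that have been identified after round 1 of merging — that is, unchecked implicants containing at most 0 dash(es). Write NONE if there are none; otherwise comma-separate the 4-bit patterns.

size-2^0 implicants → 0001(✓)  0010(✓)  0100(✓)  0101(✓)  0110(✓)  1000(✓)  1010(✓)  1011(✓)  1100(✓)  1101(✓)  1110(✓)  1111(✓)
size-2^1 implicants → -010(✓)  -100(✓)  -101(✓)  -110(✓)  0-01  0-10(✓)  01-0(✓)  010-(✓)  1-00(✓)  1-10(✓)  1-11(✓)  10-0(✓)  101-(✓)  11-0(✓)  11-1(✓)  110-(✓)  111-(✓)
size-2^2 implicants → --10  -1-0  -10-  1--0  1-1-  11--
Unchecked terms (primes): --10, -1-0, -10-, 0-01, 1--0, 1-1-, 11--

NONE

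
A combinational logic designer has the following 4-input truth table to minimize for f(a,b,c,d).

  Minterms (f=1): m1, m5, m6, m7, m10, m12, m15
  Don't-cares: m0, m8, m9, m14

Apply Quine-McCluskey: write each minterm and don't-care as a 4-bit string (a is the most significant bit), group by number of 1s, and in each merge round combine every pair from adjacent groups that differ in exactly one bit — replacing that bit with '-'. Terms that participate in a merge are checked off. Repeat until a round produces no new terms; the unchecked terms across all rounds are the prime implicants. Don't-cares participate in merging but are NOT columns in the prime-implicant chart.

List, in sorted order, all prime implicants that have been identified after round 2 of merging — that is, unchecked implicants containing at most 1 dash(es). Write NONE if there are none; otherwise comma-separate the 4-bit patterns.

Round 0: 0000✓ 0001✓ 0101✓ 0110✓ 0111✓ 1000✓ 1001✓ 1010✓ 1100✓ 1110✓ 1111✓
Round 1: -000✓ -001✓ -110✓ -111✓ 0-01 000-✓ 01-1 011-✓ 1-00✓ 1-10✓ 10-0✓ 100-✓ 11-0✓ 111-✓
Round 2: -00- -11- 1--0
PIs = {-00-, -11-, 0-01, 01-1, 1--0}

0-01, 01-1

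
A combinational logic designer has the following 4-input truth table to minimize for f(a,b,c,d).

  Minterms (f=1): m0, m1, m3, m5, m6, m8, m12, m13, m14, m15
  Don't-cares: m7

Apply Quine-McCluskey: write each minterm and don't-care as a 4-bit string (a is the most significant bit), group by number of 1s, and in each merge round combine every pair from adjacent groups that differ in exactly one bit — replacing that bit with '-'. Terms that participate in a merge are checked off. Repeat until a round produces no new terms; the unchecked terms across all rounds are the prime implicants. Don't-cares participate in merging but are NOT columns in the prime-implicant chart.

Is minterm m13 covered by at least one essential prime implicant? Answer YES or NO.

NO

Round 0: 0000✓ 0001✓ 0011✓ 0101✓ 0110✓ 0111✓ 1000✓ 1100✓ 1101✓ 1110✓ 1111✓
Round 1: -000 -101✓ -110✓ -111✓ 0-01✓ 0-11✓ 00-1✓ 000- 01-1✓ 011-✓ 1-00 11-0✓ 11-1✓ 110-✓ 111-✓
Round 2: -1-1 -11- 0--1 11--
PIs = {-000, -1-1, -11-, 0--1, 000-, 1-00, 11--}
Coverage chart:
  m0: -000,000-
  m1: 0--1,000-
  m3: 0--1 ←essential
  m5: -1-1,0--1
  m6: -11- ←essential
  m8: -000,1-00
  m12: 1-00,11--
  m13: -1-1,11--
  m14: -11-,11--
  m15: -1-1,-11-,11--
Essential: -11-, 0--1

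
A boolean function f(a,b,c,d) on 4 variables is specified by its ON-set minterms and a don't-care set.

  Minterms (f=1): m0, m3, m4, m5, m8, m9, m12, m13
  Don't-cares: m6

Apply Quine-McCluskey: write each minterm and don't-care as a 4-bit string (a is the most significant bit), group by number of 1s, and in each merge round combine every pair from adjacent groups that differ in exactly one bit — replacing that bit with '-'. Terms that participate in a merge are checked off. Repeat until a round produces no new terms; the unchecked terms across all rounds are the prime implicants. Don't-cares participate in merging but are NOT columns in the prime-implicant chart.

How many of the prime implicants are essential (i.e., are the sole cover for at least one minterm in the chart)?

Round 0: 0000✓ 0011 0100✓ 0101✓ 0110✓ 1000✓ 1001✓ 1100✓ 1101✓
Round 1: -000✓ -100✓ -101✓ 0-00✓ 01-0 010-✓ 1-00✓ 1-01✓ 100-✓ 110-✓
Round 2: --00 -10- 1-0-
PIs = {--00, -10-, 0011, 01-0, 1-0-}
Coverage chart:
  m0: --00 ←essential
  m3: 0011 ←essential
  m4: --00,-10-,01-0
  m5: -10- ←essential
  m8: --00,1-0-
  m9: 1-0- ←essential
  m12: --00,-10-,1-0-
  m13: -10-,1-0-
Essential: --00, -10-, 0011, 1-0-

4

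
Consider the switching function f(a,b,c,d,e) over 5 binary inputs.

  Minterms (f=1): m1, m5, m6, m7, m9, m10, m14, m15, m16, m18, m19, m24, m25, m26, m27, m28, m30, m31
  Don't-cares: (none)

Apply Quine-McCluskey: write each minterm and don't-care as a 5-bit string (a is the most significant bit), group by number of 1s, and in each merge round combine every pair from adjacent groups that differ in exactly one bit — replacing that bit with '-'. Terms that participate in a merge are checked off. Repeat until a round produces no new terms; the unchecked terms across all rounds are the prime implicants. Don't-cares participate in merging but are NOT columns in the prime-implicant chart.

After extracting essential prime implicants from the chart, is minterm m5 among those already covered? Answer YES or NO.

Round 0: 00001✓ 00101✓ 00110✓ 00111✓ 01001✓ 01010✓ 01110✓ 01111✓ 10000✓ 10010✓ 10011✓ 11000✓ 11001✓ 11010✓ 11011✓ 11100✓ 11110✓ 11111✓
Round 1: -1001 -1010✓ -1110✓ -1111✓ 0-001 0-110✓ 0-111✓ 00-01 001-1 0011-✓ 01-10✓ 0111-✓ 1-000✓ 1-010✓ 1-011✓ 100-0✓ 1001-✓ 11-00✓ 11-10✓ 11-11✓ 110-0✓ 110-1✓ 1100-✓ 1101-✓ 111-0✓ 1111-✓
Round 2: -1-10 -111- 0-11- 1-0-0 1-01- 11--0 11-1- 110--
PIs = {-1-10, -1001, -111-, 0-001, 0-11-, 00-01, 001-1, 1-0-0, 1-01-, 11--0, 11-1-, 110--}
Coverage chart:
  m1: 0-001,00-01
  m5: 00-01,001-1
  m6: 0-11- ←essential
  m7: 0-11-,001-1
  m9: -1001,0-001
  m10: -1-10 ←essential
  m14: -1-10,-111-,0-11-
  m15: -111-,0-11-
  m16: 1-0-0 ←essential
  m18: 1-0-0,1-01-
  m19: 1-01- ←essential
  m24: 1-0-0,11--0,110--
  m25: -1001,110--
  m26: -1-10,1-0-0,1-01-,11--0,11-1-,110--
  m27: 1-01-,11-1-,110--
  m28: 11--0 ←essential
  m30: -1-10,-111-,11--0,11-1-
  m31: -111-,11-1-
Essential: -1-10, 0-11-, 1-0-0, 1-01-, 11--0

NO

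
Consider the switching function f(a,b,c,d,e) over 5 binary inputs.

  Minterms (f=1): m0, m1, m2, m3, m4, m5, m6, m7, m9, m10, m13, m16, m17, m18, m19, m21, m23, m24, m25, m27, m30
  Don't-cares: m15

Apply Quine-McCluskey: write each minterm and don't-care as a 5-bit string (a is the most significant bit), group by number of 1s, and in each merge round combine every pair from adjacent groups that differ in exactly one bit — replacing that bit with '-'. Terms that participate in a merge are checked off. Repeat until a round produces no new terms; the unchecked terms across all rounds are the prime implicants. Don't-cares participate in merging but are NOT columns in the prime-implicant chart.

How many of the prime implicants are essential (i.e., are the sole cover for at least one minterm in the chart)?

size-2^0 implicants → 00000(✓)  00001(✓)  00010(✓)  00011(✓)  00100(✓)  00101(✓)  00110(✓)  00111(✓)  01001(✓)  01010(✓)  01101(✓)  01111(✓)  10000(✓)  10001(✓)  10010(✓)  10011(✓)  10101(✓)  10111(✓)  11000(✓)  11001(✓)  11011(✓)  11110
size-2^1 implicants → -0000(✓)  -0001(✓)  -0010(✓)  -0011(✓)  -0101(✓)  -0111(✓)  -1001(✓)  0-001(✓)  0-010  0-101(✓)  0-111(✓)  00-00(✓)  00-01(✓)  00-10(✓)  00-11(✓)  000-0(✓)  000-1(✓)  0000-(✓)  0001-(✓)  001-0(✓)  001-1(✓)  0010-(✓)  0011-(✓)  01-01(✓)  011-1(✓)  1-000(✓)  1-001(✓)  1-011(✓)  10-01(✓)  10-11(✓)  100-0(✓)  100-1(✓)  1000-(✓)  1001-(✓)  101-1(✓)  110-1(✓)  1100-(✓)
size-2^2 implicants → --001  -0-01(✓)  -0-11(✓)  -00-0(✓)  -00-1(✓)  -000-(✓)  -001-(✓)  -01-1(✓)  0--01  0-1-1  00--0(✓)  00--1(✓)  00-0-(✓)  00-1-(✓)  000--(✓)  001--(✓)  1-0-1  1-00-  10--1(✓)  100--(✓)
size-2^3 implicants → -0--1  -00--  00---
Unchecked terms (primes): --001, -0--1, -00--, 0--01, 0-010, 0-1-1, 00---, 1-0-1, 1-00-, 11110
Minterm coverage:
  m0 ⊆ -00--,00---
  m1 ⊆ --001,-0--1,-00--,0--01,00---
  m2 ⊆ -00--,0-010,00---
  m3 ⊆ -0--1,-00--,00---
  m4 ⊆ 00--- [E]
  m5 ⊆ -0--1,0--01,0-1-1,00---
  m6 ⊆ 00--- [E]
  m7 ⊆ -0--1,0-1-1,00---
  m9 ⊆ --001,0--01
  m10 ⊆ 0-010 [E]
  m13 ⊆ 0--01,0-1-1
  m16 ⊆ -00--,1-00-
  m17 ⊆ --001,-0--1,-00--,1-0-1,1-00-
  m18 ⊆ -00-- [E]
  m19 ⊆ -0--1,-00--,1-0-1
  m21 ⊆ -0--1 [E]
  m23 ⊆ -0--1 [E]
  m24 ⊆ 1-00- [E]
  m25 ⊆ --001,1-0-1,1-00-
  m27 ⊆ 1-0-1 [E]
  m30 ⊆ 11110 [E]
E = {-0--1, -00--, 0-010, 00---, 1-0-1, 1-00-, 11110}

7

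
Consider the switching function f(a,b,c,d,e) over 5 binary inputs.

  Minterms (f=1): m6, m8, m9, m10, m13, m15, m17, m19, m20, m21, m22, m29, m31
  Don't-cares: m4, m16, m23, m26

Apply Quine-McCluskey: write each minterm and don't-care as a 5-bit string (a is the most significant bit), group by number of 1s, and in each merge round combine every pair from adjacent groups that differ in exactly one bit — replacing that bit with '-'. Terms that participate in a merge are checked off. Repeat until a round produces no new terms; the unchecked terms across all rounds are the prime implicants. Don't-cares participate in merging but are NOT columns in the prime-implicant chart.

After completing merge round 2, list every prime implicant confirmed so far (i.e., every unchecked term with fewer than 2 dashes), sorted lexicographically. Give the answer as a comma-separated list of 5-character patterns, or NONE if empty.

-1010, 01-01, 010-0, 0100-

size-2^0 implicants → 00100(✓)  00110(✓)  01000(✓)  01001(✓)  01010(✓)  01101(✓)  01111(✓)  10000(✓)  10001(✓)  10011(✓)  10100(✓)  10101(✓)  10110(✓)  10111(✓)  11010(✓)  11101(✓)  11111(✓)
size-2^1 implicants → -0100(✓)  -0110(✓)  -1010  -1101(✓)  -1111(✓)  001-0(✓)  01-01  010-0  0100-  011-1(✓)  1-101(✓)  1-111(✓)  10-00(✓)  10-01(✓)  10-11(✓)  100-1(✓)  1000-(✓)  101-0(✓)  101-1(✓)  1010-(✓)  1011-(✓)  111-1(✓)
size-2^2 implicants → -01-0  -11-1  1-1-1  10--1  10-0-  101--
Unchecked terms (primes): -01-0, -1010, -11-1, 01-01, 010-0, 0100-, 1-1-1, 10--1, 10-0-, 101--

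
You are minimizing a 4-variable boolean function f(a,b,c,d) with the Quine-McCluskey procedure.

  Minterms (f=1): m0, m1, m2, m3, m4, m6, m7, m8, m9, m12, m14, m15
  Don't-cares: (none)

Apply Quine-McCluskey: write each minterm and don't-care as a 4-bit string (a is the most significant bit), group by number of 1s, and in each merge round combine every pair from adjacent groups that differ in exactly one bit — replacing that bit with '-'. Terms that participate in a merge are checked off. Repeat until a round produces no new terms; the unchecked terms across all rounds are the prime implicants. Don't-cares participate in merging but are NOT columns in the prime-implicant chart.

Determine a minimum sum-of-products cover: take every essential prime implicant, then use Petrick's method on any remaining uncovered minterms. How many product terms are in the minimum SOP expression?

4

Round 0: 0000✓ 0001✓ 0010✓ 0011✓ 0100✓ 0110✓ 0111✓ 1000✓ 1001✓ 1100✓ 1110✓ 1111✓
Round 1: -000✓ -001✓ -100✓ -110✓ -111✓ 0-00✓ 0-10✓ 0-11✓ 00-0✓ 00-1✓ 000-✓ 001-✓ 01-0✓ 011-✓ 1-00✓ 100-✓ 11-0✓ 111-✓
Round 2: --00 -00- -1-0 -11- 0--0 0-1- 00--
PIs = {--00, -00-, -1-0, -11-, 0--0, 0-1-, 00--}
Coverage chart:
  m0: --00,-00-,0--0,00--
  m1: -00-,00--
  m2: 0--0,0-1-,00--
  m3: 0-1-,00--
  m4: --00,-1-0,0--0
  m6: -1-0,-11-,0--0,0-1-
  m7: -11-,0-1-
  m8: --00,-00-
  m9: -00- ←essential
  m12: --00,-1-0
  m14: -1-0,-11-
  m15: -11- ←essential
Essential: -00-, -11-
Petrick residual → --00, 0-1-
Min cover (4 terms): c'd' + b'c' + bc + a'c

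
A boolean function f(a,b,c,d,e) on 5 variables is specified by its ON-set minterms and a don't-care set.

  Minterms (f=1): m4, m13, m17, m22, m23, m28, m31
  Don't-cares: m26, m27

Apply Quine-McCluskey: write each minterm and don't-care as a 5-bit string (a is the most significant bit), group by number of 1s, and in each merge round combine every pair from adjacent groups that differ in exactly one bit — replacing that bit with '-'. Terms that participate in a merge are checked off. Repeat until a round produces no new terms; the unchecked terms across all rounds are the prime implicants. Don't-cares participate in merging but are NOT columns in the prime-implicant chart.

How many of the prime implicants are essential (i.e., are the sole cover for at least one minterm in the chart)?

[col 0] 00100, 01101, 10001, 10110*, 10111*, 11010*, 11011*, 11100, 11111*
[col 1] 1-111, 1011-, 11-11, 1101-
Prime implicants: 00100, 01101, 1-111, 10001, 1011-, 11-11, 1101-, 11100
PI chart (minterm → PIs covering it):
  4 | 00100  (sole → essential)
  13 | 01101  (sole → essential)
  17 | 10001  (sole → essential)
  22 | 1011-  (sole → essential)
  23 | 1-111,1011-
  28 | 11100  (sole → essential)
  31 | 1-111,11-11
Essential prime implicants: 00100, 01101, 10001, 1011-, 11100

5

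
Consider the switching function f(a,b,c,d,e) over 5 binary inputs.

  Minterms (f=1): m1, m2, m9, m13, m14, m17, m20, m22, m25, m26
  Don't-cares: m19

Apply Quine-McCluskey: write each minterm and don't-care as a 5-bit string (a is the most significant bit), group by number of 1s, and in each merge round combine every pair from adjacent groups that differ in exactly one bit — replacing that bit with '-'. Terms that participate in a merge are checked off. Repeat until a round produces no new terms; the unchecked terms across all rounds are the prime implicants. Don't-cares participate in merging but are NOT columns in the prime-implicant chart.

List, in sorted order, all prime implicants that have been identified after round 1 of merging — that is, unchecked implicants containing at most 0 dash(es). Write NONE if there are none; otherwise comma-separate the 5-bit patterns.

[col 0] 00001*, 00010, 01001*, 01101*, 01110, 10001*, 10011*, 10100*, 10110*, 11001*, 11010
[col 1] -0001*, -1001*, 0-001*, 01-01, 1-001*, 100-1, 101-0
[col 2] --001
Prime implicants: --001, 00010, 01-01, 01110, 100-1, 101-0, 11010

00010, 01110, 11010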